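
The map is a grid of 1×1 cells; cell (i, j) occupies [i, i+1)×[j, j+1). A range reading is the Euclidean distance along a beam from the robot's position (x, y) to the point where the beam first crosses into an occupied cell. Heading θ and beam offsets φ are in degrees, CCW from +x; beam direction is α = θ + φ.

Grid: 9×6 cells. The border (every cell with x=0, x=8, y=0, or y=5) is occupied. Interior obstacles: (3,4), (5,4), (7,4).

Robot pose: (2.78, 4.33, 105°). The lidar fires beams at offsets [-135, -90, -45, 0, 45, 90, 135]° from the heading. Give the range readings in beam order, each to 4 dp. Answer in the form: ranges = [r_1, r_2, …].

beam 1: φ=-135°, α=330°
  dir = (cos 330°, sin 330°) = (0.8660, -0.5000); from cell (2,4)
  next x-line at t=0.2540, next y-line at t=0.6600; Δt_x=1.1547, Δt_y=2.0000
    x: enter (3,4) at t=0.2540 ← occupied
  → r_1 = 0.2540
beam 2: φ=-90°, α=15°
  dir = (cos 15°, sin 15°) = (0.9659, 0.2588); from cell (2,4)
  next x-line at t=0.2278, next y-line at t=2.5887; Δt_x=1.0353, Δt_y=3.8637
    x: enter (3,4) at t=0.2278 ← occupied
  → r_2 = 0.2278
beam 3: φ=-45°, α=60°
  dir = (cos 60°, sin 60°) = (0.5000, 0.8660); from cell (2,4)
  next x-line at t=0.4400, next y-line at t=0.7736; Δt_x=2.0000, Δt_y=1.1547
    x: enter (3,4) at t=0.4400 ← occupied
  → r_3 = 0.4400
beam 4: φ=0°, α=105°
  dir = (cos 105°, sin 105°) = (-0.2588, 0.9659); from cell (2,4)
  next x-line at t=3.0137, next y-line at t=0.6936; Δt_x=3.8637, Δt_y=1.0353
    y: enter (2,5) at t=0.6936 ← occupied
  → r_4 = 0.6936
beam 5: φ=45°, α=150°
  dir = (cos 150°, sin 150°) = (-0.8660, 0.5000); from cell (2,4)
  next x-line at t=0.9007, next y-line at t=1.3400; Δt_x=1.1547, Δt_y=2.0000
    x: enter (1,4) at t=0.9007
    y: enter (1,5) at t=1.3400 ← occupied
  → r_5 = 1.3400
beam 6: φ=90°, α=195°
  dir = (cos 195°, sin 195°) = (-0.9659, -0.2588); from cell (2,4)
  next x-line at t=0.8075, next y-line at t=1.2750; Δt_x=1.0353, Δt_y=3.8637
    x: enter (1,4) at t=0.8075
    y: enter (1,3) at t=1.2750
    x: enter (0,3) at t=1.8428 ← occupied
  → r_6 = 1.8428
beam 7: φ=135°, α=240°
  dir = (cos 240°, sin 240°) = (-0.5000, -0.8660); from cell (2,4)
  next x-line at t=1.5600, next y-line at t=0.3811; Δt_x=2.0000, Δt_y=1.1547
    y: enter (2,3) at t=0.3811
    y: enter (2,2) at t=1.5358
    x: enter (1,2) at t=1.5600
    y: enter (1,1) at t=2.6905
    x: enter (0,1) at t=3.5600 ← occupied
  → r_7 = 3.5600

ranges = [0.2540, 0.2278, 0.4400, 0.6936, 1.3400, 1.8428, 3.5600]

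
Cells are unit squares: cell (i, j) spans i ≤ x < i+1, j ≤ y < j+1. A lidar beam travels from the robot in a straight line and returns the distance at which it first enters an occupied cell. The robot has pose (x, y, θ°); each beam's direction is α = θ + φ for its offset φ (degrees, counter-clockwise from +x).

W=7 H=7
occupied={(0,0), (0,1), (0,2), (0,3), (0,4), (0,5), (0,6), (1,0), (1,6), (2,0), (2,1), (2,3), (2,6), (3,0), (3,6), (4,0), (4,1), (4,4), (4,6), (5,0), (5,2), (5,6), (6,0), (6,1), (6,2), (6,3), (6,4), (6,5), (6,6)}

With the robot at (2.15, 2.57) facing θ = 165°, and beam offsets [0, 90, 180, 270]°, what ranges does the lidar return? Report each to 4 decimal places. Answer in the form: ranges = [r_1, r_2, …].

beam 1: φ=0°, α=165°
  d=(-0.9659,0.2588)  start (2,2)  tX=0.1553 tY=1.6614  stride 1/|dx|=1.0353 1/|dy|=3.8637
    cross x-line → (1,2), t=0.1553
    cross x-line → (0,2), t=1.1906 (wall)
  → r_1 = 1.1906
beam 2: φ=90°, α=255°
  d=(-0.2588,-0.9659)  start (2,2)  tX=0.5796 tY=0.5901  stride 1/|dx|=3.8637 1/|dy|=1.0353
    cross x-line → (1,2), t=0.5796
    cross y-line → (1,1), t=0.5901
    cross y-line → (1,0), t=1.6254 (wall)
  → r_2 = 1.6254
beam 3: φ=180°, α=345°
  d=(0.9659,-0.2588)  start (2,2)  tX=0.8800 tY=2.2023  stride 1/|dx|=1.0353 1/|dy|=3.8637
    cross x-line → (3,2), t=0.8800
    cross x-line → (4,2), t=1.9153
    cross y-line → (4,1), t=2.2023 (wall)
  → r_3 = 2.2023
beam 4: φ=270°, α=75°
  d=(0.2588,0.9659)  start (2,2)  tX=3.2841 tY=0.4452  stride 1/|dx|=3.8637 1/|dy|=1.0353
    cross y-line → (2,3), t=0.4452 (wall)
  → r_4 = 0.4452

ranges = [1.1906, 1.6254, 2.2023, 0.4452]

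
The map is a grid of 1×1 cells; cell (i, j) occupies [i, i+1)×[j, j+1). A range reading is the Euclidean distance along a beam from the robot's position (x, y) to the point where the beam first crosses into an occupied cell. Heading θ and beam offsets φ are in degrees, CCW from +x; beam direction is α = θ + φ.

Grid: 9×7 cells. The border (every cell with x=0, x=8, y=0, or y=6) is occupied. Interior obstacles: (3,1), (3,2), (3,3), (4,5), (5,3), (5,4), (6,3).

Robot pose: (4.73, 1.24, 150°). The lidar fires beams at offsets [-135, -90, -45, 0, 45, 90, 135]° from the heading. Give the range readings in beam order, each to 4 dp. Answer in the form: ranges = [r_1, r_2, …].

ranges = [3.3854, 2.0323, 2.8205, 0.8429, 0.7558, 0.2771, 0.2485]

beam 1: φ=-135°, α=15°
  cosα=0.9659 sinα=0.2588 | (4,1) | tMaxX 0.2795 tMaxY 2.9364 | tΔX 1.0353 tΔY 3.8637
    t=0.2795 [x] (5,1)
    t=1.3148 [x] (6,1)
    t=2.3501 [x] (7,1)
    t=2.9364 [y] (7,2)
    t=3.3854 [x] (8,2) — stop
  → r_1 = 3.3854
beam 2: φ=-90°, α=60°
  cosα=0.5000 sinα=0.8660 | (4,1) | tMaxX 0.5400 tMaxY 0.8776 | tΔX 2.0000 tΔY 1.1547
    t=0.5400 [x] (5,1)
    t=0.8776 [y] (5,2)
    t=2.0323 [y] (5,3) — stop
  → r_2 = 2.0323
beam 3: φ=-45°, α=105°
  cosα=-0.2588 sinα=0.9659 | (4,1) | tMaxX 2.8205 tMaxY 0.7868 | tΔX 3.8637 tΔY 1.0353
    t=0.7868 [y] (4,2)
    t=1.8221 [y] (4,3)
    t=2.8205 [x] (3,3) — stop
  → r_3 = 2.8205
beam 4: φ=0°, α=150°
  cosα=-0.8660 sinα=0.5000 | (4,1) | tMaxX 0.8429 tMaxY 1.5200 | tΔX 1.1547 tΔY 2.0000
    t=0.8429 [x] (3,1) — stop
  → r_4 = 0.8429
beam 5: φ=45°, α=195°
  cosα=-0.9659 sinα=-0.2588 | (4,1) | tMaxX 0.7558 tMaxY 0.9273 | tΔX 1.0353 tΔY 3.8637
    t=0.7558 [x] (3,1) — stop
  → r_5 = 0.7558
beam 6: φ=90°, α=240°
  cosα=-0.5000 sinα=-0.8660 | (4,1) | tMaxX 1.4600 tMaxY 0.2771 | tΔX 2.0000 tΔY 1.1547
    t=0.2771 [y] (4,0) — stop
  → r_6 = 0.2771
beam 7: φ=135°, α=285°
  cosα=0.2588 sinα=-0.9659 | (4,1) | tMaxX 1.0432 tMaxY 0.2485 | tΔX 3.8637 tΔY 1.0353
    t=0.2485 [y] (4,0) — stop
  → r_7 = 0.2485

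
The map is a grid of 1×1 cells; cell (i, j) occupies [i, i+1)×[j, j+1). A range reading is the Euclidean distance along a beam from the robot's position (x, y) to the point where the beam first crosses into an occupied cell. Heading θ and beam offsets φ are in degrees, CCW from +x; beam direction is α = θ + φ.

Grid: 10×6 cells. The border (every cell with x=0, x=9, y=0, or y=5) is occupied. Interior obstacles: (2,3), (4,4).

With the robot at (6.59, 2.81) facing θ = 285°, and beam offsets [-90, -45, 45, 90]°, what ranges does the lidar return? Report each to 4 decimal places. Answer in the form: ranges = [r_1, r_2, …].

ranges = [5.7872, 2.0900, 2.7828, 2.4950]

beam 1: φ=-90°, α=195°
  cosα=-0.9659 sinα=-0.2588 | (6,2) | tMaxX 0.6108 tMaxY 3.1296 | tΔX 1.0353 tΔY 3.8637
    t=0.6108 [x] (5,2)
    t=1.6461 [x] (4,2)
    t=2.6814 [x] (3,2)
    t=3.1296 [y] (3,1)
    t=3.7166 [x] (2,1)
    t=4.7519 [x] (1,1)
    t=5.7872 [x] (0,1) — stop
  → r_1 = 5.7872
beam 2: φ=-45°, α=240°
  cosα=-0.5000 sinα=-0.8660 | (6,2) | tMaxX 1.1800 tMaxY 0.9353 | tΔX 2.0000 tΔY 1.1547
    t=0.9353 [y] (6,1)
    t=1.1800 [x] (5,1)
    t=2.0900 [y] (5,0) — stop
  → r_2 = 2.0900
beam 3: φ=45°, α=330°
  cosα=0.8660 sinα=-0.5000 | (6,2) | tMaxX 0.4734 tMaxY 1.6200 | tΔX 1.1547 tΔY 2.0000
    t=0.4734 [x] (7,2)
    t=1.6200 [y] (7,1)
    t=1.6281 [x] (8,1)
    t=2.7828 [x] (9,1) — stop
  → r_3 = 2.7828
beam 4: φ=90°, α=15°
  cosα=0.9659 sinα=0.2588 | (6,2) | tMaxX 0.4245 tMaxY 0.7341 | tΔX 1.0353 tΔY 3.8637
    t=0.4245 [x] (7,2)
    t=0.7341 [y] (7,3)
    t=1.4597 [x] (8,3)
    t=2.4950 [x] (9,3) — stop
  → r_4 = 2.4950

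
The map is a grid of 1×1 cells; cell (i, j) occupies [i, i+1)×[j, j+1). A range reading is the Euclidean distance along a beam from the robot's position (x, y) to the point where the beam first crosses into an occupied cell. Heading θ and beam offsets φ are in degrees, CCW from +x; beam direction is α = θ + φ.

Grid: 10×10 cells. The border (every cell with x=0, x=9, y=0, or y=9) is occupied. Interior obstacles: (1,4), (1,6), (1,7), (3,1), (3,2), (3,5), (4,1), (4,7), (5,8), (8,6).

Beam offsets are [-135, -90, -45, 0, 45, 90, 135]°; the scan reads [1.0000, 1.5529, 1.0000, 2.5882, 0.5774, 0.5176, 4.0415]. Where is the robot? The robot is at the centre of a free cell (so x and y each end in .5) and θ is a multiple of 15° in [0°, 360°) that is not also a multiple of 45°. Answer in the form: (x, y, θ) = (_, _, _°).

Candidates: 54 free-cell centres × 16 headings = 864 poses. Raycast each; keep the one whose scan matches to 4 dp.
  (4.5, 4.5, 330°): beam 1 = 3.6235 ≠ 1.0000 ✗
  (2.5, 2.5, 285°): beam 1 = 1.7321 ≠ 1.0000 ✗
  (2.5, 6.5, 285°): beam 1 = 0.5774 ≠ 1.0000 ✗
  (5.5, 5.5, 150°): beam 1 = 2.5882 ≠ 1.0000 ✗
  …
  (2.5, 5.5, 285°): r_1=1.0000, r_2=1.5529, r_3=1.0000, r_4=2.5882, r_5=0.5774, r_6=0.5176, r_7=4.0415 — all match ✓
No second candidate reproduces the full scan.

(x, y, θ) = (2.5, 5.5, 285°)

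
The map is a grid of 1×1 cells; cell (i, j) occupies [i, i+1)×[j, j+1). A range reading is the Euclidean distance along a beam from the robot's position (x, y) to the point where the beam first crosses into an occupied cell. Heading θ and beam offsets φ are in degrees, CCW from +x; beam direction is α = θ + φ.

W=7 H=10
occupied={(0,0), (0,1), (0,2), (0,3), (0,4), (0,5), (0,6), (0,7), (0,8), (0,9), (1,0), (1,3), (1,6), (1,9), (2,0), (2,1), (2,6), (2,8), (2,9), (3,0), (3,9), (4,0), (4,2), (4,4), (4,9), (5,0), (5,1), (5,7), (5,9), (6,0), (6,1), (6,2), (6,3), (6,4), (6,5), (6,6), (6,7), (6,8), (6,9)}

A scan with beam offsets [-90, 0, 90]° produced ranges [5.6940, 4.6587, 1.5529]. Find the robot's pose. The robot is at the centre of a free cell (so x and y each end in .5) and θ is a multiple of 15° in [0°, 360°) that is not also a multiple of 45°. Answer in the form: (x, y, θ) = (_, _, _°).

(x, y, θ) = (5.5, 3.5, 195°)

Candidates: 31 free-cell centres × 16 headings = 496 poses. Raycast each; keep the one whose scan matches to 4 dp.
  (3.5, 5.5, 210°): beam 1 = 1.0000 ≠ 5.6940 ✗
  (3.5, 4.5, 285°): beam 1 = 1.9319 ≠ 5.6940 ✗
  (1.5, 5.5, 165°): beam 1 = 0.5176 ≠ 5.6940 ✗
  (3.5, 7.5, 150°): beam 1 = 1.7321 ≠ 5.6940 ✗
  …
  (5.5, 3.5, 195°): r_1=5.6940, r_2=4.6587, r_3=1.5529 — all match ✓
Unique over the lattice → pose = (5.5, 3.5, 195°).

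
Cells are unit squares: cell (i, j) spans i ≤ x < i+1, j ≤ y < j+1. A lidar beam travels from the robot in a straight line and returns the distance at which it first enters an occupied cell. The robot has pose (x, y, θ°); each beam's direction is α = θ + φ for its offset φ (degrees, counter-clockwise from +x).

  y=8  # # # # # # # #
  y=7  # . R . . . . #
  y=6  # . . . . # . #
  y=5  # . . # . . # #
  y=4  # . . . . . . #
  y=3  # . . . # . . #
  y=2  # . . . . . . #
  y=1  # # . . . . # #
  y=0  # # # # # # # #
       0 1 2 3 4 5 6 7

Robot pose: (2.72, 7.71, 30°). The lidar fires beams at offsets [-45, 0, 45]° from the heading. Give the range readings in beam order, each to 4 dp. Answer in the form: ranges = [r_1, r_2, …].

beam 1: φ=-45°, α=345°
  direction (0.9659, -0.2588); cell (2,7); t to first gridline: x 0.2899, y 2.7432 (then +1.0353 / +3.8637)
    (3,7) via x @ 0.2899
    (4,7) via x @ 1.3252
    (5,7) via x @ 2.3604
    (5,6) via y @ 2.7432  # hit
  → r_1 = 2.7432
beam 2: φ=0°, α=30°
  direction (0.8660, 0.5000); cell (2,7); t to first gridline: x 0.3233, y 0.5800 (then +1.1547 / +2.0000)
    (3,7) via x @ 0.3233
    (3,8) via y @ 0.5800  # hit
  → r_2 = 0.5800
beam 3: φ=45°, α=75°
  direction (0.2588, 0.9659); cell (2,7); t to first gridline: x 1.0818, y 0.3002 (then +3.8637 / +1.0353)
    (2,8) via y @ 0.3002  # hit
  → r_3 = 0.3002

ranges = [2.7432, 0.5800, 0.3002]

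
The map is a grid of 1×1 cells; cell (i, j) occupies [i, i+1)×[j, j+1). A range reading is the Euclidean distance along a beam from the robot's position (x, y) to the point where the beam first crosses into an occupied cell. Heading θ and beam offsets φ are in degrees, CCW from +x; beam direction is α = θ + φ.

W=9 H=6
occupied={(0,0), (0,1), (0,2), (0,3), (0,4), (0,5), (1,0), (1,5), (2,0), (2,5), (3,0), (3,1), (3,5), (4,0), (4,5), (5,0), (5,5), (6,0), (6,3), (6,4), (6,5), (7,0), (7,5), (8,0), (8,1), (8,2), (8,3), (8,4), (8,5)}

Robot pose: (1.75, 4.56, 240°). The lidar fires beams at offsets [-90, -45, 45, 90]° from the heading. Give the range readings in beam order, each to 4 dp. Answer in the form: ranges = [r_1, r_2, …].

ranges = [0.8660, 0.7765, 3.6856, 7.1200]

beam 1: φ=-90°, α=150°
  dir = (cos 150°, sin 150°) = (-0.8660, 0.5000); from cell (1,4)
  next x-line at t=0.8660, next y-line at t=0.8800; Δt_x=1.1547, Δt_y=2.0000
    x: enter (0,4) at t=0.8660 ← occupied
  → r_1 = 0.8660
beam 2: φ=-45°, α=195°
  dir = (cos 195°, sin 195°) = (-0.9659, -0.2588); from cell (1,4)
  next x-line at t=0.7765, next y-line at t=2.1637; Δt_x=1.0353, Δt_y=3.8637
    x: enter (0,4) at t=0.7765 ← occupied
  → r_2 = 0.7765
beam 3: φ=45°, α=285°
  dir = (cos 285°, sin 285°) = (0.2588, -0.9659); from cell (1,4)
  next x-line at t=0.9659, next y-line at t=0.5798; Δt_x=3.8637, Δt_y=1.0353
    y: enter (1,3) at t=0.5798
    x: enter (2,3) at t=0.9659
    y: enter (2,2) at t=1.6150
    y: enter (2,1) at t=2.6503
    y: enter (2,0) at t=3.6856 ← occupied
  → r_3 = 3.6856
beam 4: φ=90°, α=330°
  dir = (cos 330°, sin 330°) = (0.8660, -0.5000); from cell (1,4)
  next x-line at t=0.2887, next y-line at t=1.1200; Δt_x=1.1547, Δt_y=2.0000
    x: enter (2,4) at t=0.2887
    y: enter (2,3) at t=1.1200
    x: enter (3,3) at t=1.4434
    x: enter (4,3) at t=2.5981
    y: enter (4,2) at t=3.1200
    x: enter (5,2) at t=3.7528
    x: enter (6,2) at t=4.9075
    y: enter (6,1) at t=5.1200
    x: enter (7,1) at t=6.0622
    y: enter (7,0) at t=7.1200 ← occupied
  → r_4 = 7.1200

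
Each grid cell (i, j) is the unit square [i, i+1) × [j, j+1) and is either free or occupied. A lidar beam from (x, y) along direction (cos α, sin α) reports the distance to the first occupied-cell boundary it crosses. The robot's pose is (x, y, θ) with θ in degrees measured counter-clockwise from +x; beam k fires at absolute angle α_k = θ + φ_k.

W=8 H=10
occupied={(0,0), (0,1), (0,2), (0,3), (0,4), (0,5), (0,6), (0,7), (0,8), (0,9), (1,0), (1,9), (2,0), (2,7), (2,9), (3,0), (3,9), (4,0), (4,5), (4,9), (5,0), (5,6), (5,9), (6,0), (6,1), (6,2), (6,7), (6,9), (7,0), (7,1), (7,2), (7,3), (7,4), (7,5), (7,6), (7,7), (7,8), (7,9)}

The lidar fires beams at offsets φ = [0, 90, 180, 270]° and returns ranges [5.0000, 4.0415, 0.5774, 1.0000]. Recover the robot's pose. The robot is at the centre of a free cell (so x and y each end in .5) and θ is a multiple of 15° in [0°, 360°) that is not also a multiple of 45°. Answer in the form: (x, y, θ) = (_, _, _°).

(x, y, θ) = (4.5, 1.5, 60°)

Candidates: 42 free-cell centres × 16 headings = 672 poses. Raycast each; keep the one whose scan matches to 4 dp.
  (3.5, 5.5, 210°): beam 1 = 2.8868 ≠ 5.0000 ✗
  (4.5, 3.5, 120°): beam 1 = 4.0415 ≠ 5.0000 ✗
  (2.5, 4.5, 195°): beam 1 = 1.5529 ≠ 5.0000 ✗
  …
  (4.5, 1.5, 60°): r_1=5.0000, r_2=4.0415, r_3=0.5774, r_4=1.0000 — all match ✓
Only this pose fits every beam.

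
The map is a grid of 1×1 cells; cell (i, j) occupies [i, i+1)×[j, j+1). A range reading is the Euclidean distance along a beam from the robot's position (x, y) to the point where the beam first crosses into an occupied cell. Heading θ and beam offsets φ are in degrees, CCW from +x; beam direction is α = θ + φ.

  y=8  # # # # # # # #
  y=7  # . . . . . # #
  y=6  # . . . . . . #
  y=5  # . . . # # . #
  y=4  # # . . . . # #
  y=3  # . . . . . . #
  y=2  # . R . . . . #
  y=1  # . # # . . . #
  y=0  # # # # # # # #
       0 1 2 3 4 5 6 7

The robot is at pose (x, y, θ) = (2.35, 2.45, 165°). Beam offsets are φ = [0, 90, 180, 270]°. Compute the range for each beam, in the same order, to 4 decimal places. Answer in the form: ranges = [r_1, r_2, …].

ranges = [1.3976, 0.4659, 4.8140, 5.7458]

beam 1: φ=0°, α=165°
  cosα=-0.9659 sinα=0.2588 | (2,2) | tMaxX 0.3623 tMaxY 2.1250 | tΔX 1.0353 tΔY 3.8637
    t=0.3623 [x] (1,2)
    t=1.3976 [x] (0,2) — stop
  → r_1 = 1.3976
beam 2: φ=90°, α=255°
  cosα=-0.2588 sinα=-0.9659 | (2,2) | tMaxX 1.3523 tMaxY 0.4659 | tΔX 3.8637 tΔY 1.0353
    t=0.4659 [y] (2,1) — stop
  → r_2 = 0.4659
beam 3: φ=180°, α=345°
  cosα=0.9659 sinα=-0.2588 | (2,2) | tMaxX 0.6729 tMaxY 1.7387 | tΔX 1.0353 tΔY 3.8637
    t=0.6729 [x] (3,2)
    t=1.7082 [x] (4,2)
    t=1.7387 [y] (4,1)
    t=2.7435 [x] (5,1)
    t=3.7788 [x] (6,1)
    t=4.8140 [x] (7,1) — stop
  → r_3 = 4.8140
beam 4: φ=270°, α=75°
  cosα=0.2588 sinα=0.9659 | (2,2) | tMaxX 2.5114 tMaxY 0.5694 | tΔX 3.8637 tΔY 1.0353
    t=0.5694 [y] (2,3)
    t=1.6047 [y] (2,4)
    t=2.5114 [x] (3,4)
    t=2.6400 [y] (3,5)
    t=3.6752 [y] (3,6)
    t=4.7105 [y] (3,7)
    t=5.7458 [y] (3,8) — stop
  → r_4 = 5.7458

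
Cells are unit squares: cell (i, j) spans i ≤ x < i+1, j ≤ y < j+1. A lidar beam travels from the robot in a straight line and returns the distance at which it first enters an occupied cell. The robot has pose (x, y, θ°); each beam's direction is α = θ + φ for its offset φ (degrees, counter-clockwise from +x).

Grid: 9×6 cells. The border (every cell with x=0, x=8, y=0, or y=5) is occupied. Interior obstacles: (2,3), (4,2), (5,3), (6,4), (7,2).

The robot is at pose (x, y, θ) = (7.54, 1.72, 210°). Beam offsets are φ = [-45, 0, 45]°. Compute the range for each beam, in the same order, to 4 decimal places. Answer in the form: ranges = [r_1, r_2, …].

ranges = [2.6296, 1.4400, 0.7454]

beam 1: φ=-45°, α=165°
  dir = (cos 165°, sin 165°) = (-0.9659, 0.2588); from cell (7,1)
  next x-line at t=0.5590, next y-line at t=1.0818; Δt_x=1.0353, Δt_y=3.8637
    x: enter (6,1) at t=0.5590
    y: enter (6,2) at t=1.0818
    x: enter (5,2) at t=1.5943
    x: enter (4,2) at t=2.6296 ← occupied
  → r_1 = 2.6296
beam 2: φ=0°, α=210°
  dir = (cos 210°, sin 210°) = (-0.8660, -0.5000); from cell (7,1)
  next x-line at t=0.6235, next y-line at t=1.4400; Δt_x=1.1547, Δt_y=2.0000
    x: enter (6,1) at t=0.6235
    y: enter (6,0) at t=1.4400 ← occupied
  → r_2 = 1.4400
beam 3: φ=45°, α=255°
  dir = (cos 255°, sin 255°) = (-0.2588, -0.9659); from cell (7,1)
  next x-line at t=2.0864, next y-line at t=0.7454; Δt_x=3.8637, Δt_y=1.0353
    y: enter (7,0) at t=0.7454 ← occupied
  → r_3 = 0.7454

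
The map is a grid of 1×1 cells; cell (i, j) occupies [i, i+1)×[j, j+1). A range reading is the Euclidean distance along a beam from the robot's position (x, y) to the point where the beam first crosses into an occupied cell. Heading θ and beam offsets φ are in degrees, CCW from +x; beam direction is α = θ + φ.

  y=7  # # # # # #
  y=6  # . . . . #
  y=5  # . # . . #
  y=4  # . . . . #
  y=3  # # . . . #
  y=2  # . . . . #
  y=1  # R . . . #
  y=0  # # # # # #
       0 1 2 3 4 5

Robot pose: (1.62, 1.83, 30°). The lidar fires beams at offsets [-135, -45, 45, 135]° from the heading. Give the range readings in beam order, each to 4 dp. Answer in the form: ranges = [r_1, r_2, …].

beam 1: φ=-135°, α=255°
  direction (-0.2588, -0.9659); cell (1,1); t to first gridline: x 2.3955, y 0.8593 (then +3.8637 / +1.0353)
    (1,0) via y @ 0.8593  # hit
  → r_1 = 0.8593
beam 2: φ=-45°, α=345°
  direction (0.9659, -0.2588); cell (1,1); t to first gridline: x 0.3934, y 3.2069 (then +1.0353 / +3.8637)
    (2,1) via x @ 0.3934
    (3,1) via x @ 1.4287
    (4,1) via x @ 2.4640
    (4,0) via y @ 3.2069  # hit
  → r_2 = 3.2069
beam 3: φ=45°, α=75°
  direction (0.2588, 0.9659); cell (1,1); t to first gridline: x 1.4682, y 0.1760 (then +3.8637 / +1.0353)
    (1,2) via y @ 0.1760
    (1,3) via y @ 1.2113  # hit
  → r_3 = 1.2113
beam 4: φ=135°, α=165°
  direction (-0.9659, 0.2588); cell (1,1); t to first gridline: x 0.6419, y 0.6568 (then +1.0353 / +3.8637)
    (0,1) via x @ 0.6419  # hit
  → r_4 = 0.6419

ranges = [0.8593, 3.2069, 1.2113, 0.6419]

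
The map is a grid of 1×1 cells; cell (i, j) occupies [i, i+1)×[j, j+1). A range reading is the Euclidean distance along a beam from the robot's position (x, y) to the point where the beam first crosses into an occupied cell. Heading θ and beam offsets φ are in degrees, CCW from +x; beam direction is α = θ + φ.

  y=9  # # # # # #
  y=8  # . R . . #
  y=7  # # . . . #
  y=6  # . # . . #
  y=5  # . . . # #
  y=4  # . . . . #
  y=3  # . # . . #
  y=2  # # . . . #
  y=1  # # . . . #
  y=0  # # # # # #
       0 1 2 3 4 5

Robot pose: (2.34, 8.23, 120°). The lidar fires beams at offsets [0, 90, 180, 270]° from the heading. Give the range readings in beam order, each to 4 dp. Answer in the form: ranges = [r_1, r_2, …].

ranges = [0.8891, 0.4600, 3.3200, 1.5400]

beam 1: φ=0°, α=120°
  d=(-0.5000,0.8660)  start (2,8)  tX=0.6800 tY=0.8891  stride 1/|dx|=2.0000 1/|dy|=1.1547
    cross x-line → (1,8), t=0.6800
    cross y-line → (1,9), t=0.8891 (wall)
  → r_1 = 0.8891
beam 2: φ=90°, α=210°
  d=(-0.8660,-0.5000)  start (2,8)  tX=0.3926 tY=0.4600  stride 1/|dx|=1.1547 1/|dy|=2.0000
    cross x-line → (1,8), t=0.3926
    cross y-line → (1,7), t=0.4600 (wall)
  → r_2 = 0.4600
beam 3: φ=180°, α=300°
  d=(0.5000,-0.8660)  start (2,8)  tX=1.3200 tY=0.2656  stride 1/|dx|=2.0000 1/|dy|=1.1547
    cross y-line → (2,7), t=0.2656
    cross x-line → (3,7), t=1.3200
    cross y-line → (3,6), t=1.4203
    cross y-line → (3,5), t=2.5750
    cross x-line → (4,5), t=3.3200 (wall)
  → r_3 = 3.3200
beam 4: φ=270°, α=30°
  d=(0.8660,0.5000)  start (2,8)  tX=0.7621 tY=1.5400  stride 1/|dx|=1.1547 1/|dy|=2.0000
    cross x-line → (3,8), t=0.7621
    cross y-line → (3,9), t=1.5400 (wall)
  → r_4 = 1.5400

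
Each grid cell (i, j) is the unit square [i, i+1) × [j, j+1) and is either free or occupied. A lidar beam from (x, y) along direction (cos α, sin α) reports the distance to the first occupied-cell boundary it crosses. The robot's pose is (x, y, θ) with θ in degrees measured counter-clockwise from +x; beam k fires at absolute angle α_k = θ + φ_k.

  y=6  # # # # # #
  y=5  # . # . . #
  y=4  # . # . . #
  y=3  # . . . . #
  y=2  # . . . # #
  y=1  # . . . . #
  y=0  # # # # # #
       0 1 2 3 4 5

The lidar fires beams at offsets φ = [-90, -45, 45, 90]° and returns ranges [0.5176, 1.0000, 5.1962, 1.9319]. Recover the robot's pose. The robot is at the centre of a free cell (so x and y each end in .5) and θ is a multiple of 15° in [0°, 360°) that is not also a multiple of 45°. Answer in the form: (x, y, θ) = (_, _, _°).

(x, y, θ) = (4.5, 5.5, 195°)

Candidates: 17 free-cell centres × 16 headings = 272 poses. Raycast each; keep the one whose scan matches to 4 dp.
  (3.5, 2.5, 150°): beam 1 = 3.0000 ≠ 0.5176 ✗
  (3.5, 1.5, 60°): beam 1 = 1.0000 ≠ 0.5176 ✗
  (1.5, 3.5, 165°): beam 1 = 1.9319 ≠ 0.5176 ✗
  (4.5, 1.5, 240°): beam 1 = 4.0415 ≠ 0.5176 ✗
  (3.5, 5.5, 30°): beam 1 = 2.8868 ≠ 0.5176 ✗
  …
  (4.5, 5.5, 195°): r_1=0.5176, r_2=1.0000, r_3=5.1962, r_4=1.9319 — all match ✓
No second candidate reproduces the full scan.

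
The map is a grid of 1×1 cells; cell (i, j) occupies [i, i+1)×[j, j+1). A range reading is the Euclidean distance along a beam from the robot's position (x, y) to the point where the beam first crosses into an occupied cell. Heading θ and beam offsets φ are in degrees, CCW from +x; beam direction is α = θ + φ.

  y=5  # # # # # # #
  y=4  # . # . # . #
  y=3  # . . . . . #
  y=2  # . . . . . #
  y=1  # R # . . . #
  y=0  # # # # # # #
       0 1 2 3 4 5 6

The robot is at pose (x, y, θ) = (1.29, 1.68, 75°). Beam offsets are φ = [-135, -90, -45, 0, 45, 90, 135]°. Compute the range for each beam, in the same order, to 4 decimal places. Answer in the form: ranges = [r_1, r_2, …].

beam 1: φ=-135°, α=300°
  dir = (cos 300°, sin 300°) = (0.5000, -0.8660); from cell (1,1)
  next x-line at t=1.4200, next y-line at t=0.7852; Δt_x=2.0000, Δt_y=1.1547
    y: enter (1,0) at t=0.7852 ← occupied
  → r_1 = 0.7852
beam 2: φ=-90°, α=345°
  dir = (cos 345°, sin 345°) = (0.9659, -0.2588); from cell (1,1)
  next x-line at t=0.7350, next y-line at t=2.6273; Δt_x=1.0353, Δt_y=3.8637
    x: enter (2,1) at t=0.7350 ← occupied
  → r_2 = 0.7350
beam 3: φ=-45°, α=30°
  dir = (cos 30°, sin 30°) = (0.8660, 0.5000); from cell (1,1)
  next x-line at t=0.8198, next y-line at t=0.6400; Δt_x=1.1547, Δt_y=2.0000
    y: enter (1,2) at t=0.6400
    x: enter (2,2) at t=0.8198
    x: enter (3,2) at t=1.9745
    y: enter (3,3) at t=2.6400
    x: enter (4,3) at t=3.1292
    x: enter (5,3) at t=4.2839
    y: enter (5,4) at t=4.6400
    x: enter (6,4) at t=5.4386 ← occupied
  → r_3 = 5.4386
beam 4: φ=0°, α=75°
  dir = (cos 75°, sin 75°) = (0.2588, 0.9659); from cell (1,1)
  next x-line at t=2.7432, next y-line at t=0.3313; Δt_x=3.8637, Δt_y=1.0353
    y: enter (1,2) at t=0.3313
    y: enter (1,3) at t=1.3666
    y: enter (1,4) at t=2.4018
    x: enter (2,4) at t=2.7432 ← occupied
  → r_4 = 2.7432
beam 5: φ=45°, α=120°
  dir = (cos 120°, sin 120°) = (-0.5000, 0.8660); from cell (1,1)
  next x-line at t=0.5800, next y-line at t=0.3695; Δt_x=2.0000, Δt_y=1.1547
    y: enter (1,2) at t=0.3695
    x: enter (0,2) at t=0.5800 ← occupied
  → r_5 = 0.5800
beam 6: φ=90°, α=165°
  dir = (cos 165°, sin 165°) = (-0.9659, 0.2588); from cell (1,1)
  next x-line at t=0.3002, next y-line at t=1.2364; Δt_x=1.0353, Δt_y=3.8637
    x: enter (0,1) at t=0.3002 ← occupied
  → r_6 = 0.3002
beam 7: φ=135°, α=210°
  dir = (cos 210°, sin 210°) = (-0.8660, -0.5000); from cell (1,1)
  next x-line at t=0.3349, next y-line at t=1.3600; Δt_x=1.1547, Δt_y=2.0000
    x: enter (0,1) at t=0.3349 ← occupied
  → r_7 = 0.3349

ranges = [0.7852, 0.7350, 5.4386, 2.7432, 0.5800, 0.3002, 0.3349]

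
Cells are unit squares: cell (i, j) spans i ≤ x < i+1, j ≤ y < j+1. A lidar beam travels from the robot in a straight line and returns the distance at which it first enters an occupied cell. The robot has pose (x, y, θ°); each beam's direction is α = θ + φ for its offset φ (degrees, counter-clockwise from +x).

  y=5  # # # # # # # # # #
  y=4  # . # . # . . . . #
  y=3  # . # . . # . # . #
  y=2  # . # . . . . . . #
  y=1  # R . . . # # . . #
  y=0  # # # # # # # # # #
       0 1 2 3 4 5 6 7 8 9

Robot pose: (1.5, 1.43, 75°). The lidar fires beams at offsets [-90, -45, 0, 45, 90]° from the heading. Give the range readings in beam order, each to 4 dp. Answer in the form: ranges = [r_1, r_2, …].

beam 1: φ=-90°, α=345°
  d=(0.9659,-0.2588)  start (1,1)  tX=0.5176 tY=1.6614  stride 1/|dx|=1.0353 1/|dy|=3.8637
    cross x-line → (2,1), t=0.5176
    cross x-line → (3,1), t=1.5529
    cross y-line → (3,0), t=1.6614 (wall)
  → r_1 = 1.6614
beam 2: φ=-45°, α=30°
  d=(0.8660,0.5000)  start (1,1)  tX=0.5774 tY=1.1400  stride 1/|dx|=1.1547 1/|dy|=2.0000
    cross x-line → (2,1), t=0.5774
    cross y-line → (2,2), t=1.1400 (wall)
  → r_2 = 1.1400
beam 3: φ=0°, α=75°
  d=(0.2588,0.9659)  start (1,1)  tX=1.9319 tY=0.5901  stride 1/|dx|=3.8637 1/|dy|=1.0353
    cross y-line → (1,2), t=0.5901
    cross y-line → (1,3), t=1.6254
    cross x-line → (2,3), t=1.9319 (wall)
  → r_3 = 1.9319
beam 4: φ=45°, α=120°
  d=(-0.5000,0.8660)  start (1,1)  tX=1.0000 tY=0.6582  stride 1/|dx|=2.0000 1/|dy|=1.1547
    cross y-line → (1,2), t=0.6582
    cross x-line → (0,2), t=1.0000 (wall)
  → r_4 = 1.0000
beam 5: φ=90°, α=165°
  d=(-0.9659,0.2588)  start (1,1)  tX=0.5176 tY=2.2023  stride 1/|dx|=1.0353 1/|dy|=3.8637
    cross x-line → (0,1), t=0.5176 (wall)
  → r_5 = 0.5176

ranges = [1.6614, 1.1400, 1.9319, 1.0000, 0.5176]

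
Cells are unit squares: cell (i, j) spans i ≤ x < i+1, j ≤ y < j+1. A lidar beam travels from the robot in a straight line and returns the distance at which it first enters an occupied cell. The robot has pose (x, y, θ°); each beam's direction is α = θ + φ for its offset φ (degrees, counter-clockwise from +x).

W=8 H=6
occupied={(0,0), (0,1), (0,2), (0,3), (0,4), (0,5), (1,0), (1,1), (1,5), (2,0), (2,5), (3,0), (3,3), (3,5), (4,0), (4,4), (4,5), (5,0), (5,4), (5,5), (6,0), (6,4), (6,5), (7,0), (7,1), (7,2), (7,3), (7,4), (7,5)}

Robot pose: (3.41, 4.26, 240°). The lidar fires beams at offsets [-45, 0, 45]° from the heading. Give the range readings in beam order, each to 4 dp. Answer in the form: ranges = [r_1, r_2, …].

beam 1: φ=-45°, α=195°
  d=(-0.9659,-0.2588)  start (3,4)  tX=0.4245 tY=1.0046  stride 1/|dx|=1.0353 1/|dy|=3.8637
    cross x-line → (2,4), t=0.4245
    cross y-line → (2,3), t=1.0046
    cross x-line → (1,3), t=1.4597
    cross x-line → (0,3), t=2.4950 (wall)
  → r_1 = 2.4950
beam 2: φ=0°, α=240°
  d=(-0.5000,-0.8660)  start (3,4)  tX=0.8200 tY=0.3002  stride 1/|dx|=2.0000 1/|dy|=1.1547
    cross y-line → (3,3), t=0.3002 (wall)
  → r_2 = 0.3002
beam 3: φ=45°, α=285°
  d=(0.2588,-0.9659)  start (3,4)  tX=2.2796 tY=0.2692  stride 1/|dx|=3.8637 1/|dy|=1.0353
    cross y-line → (3,3), t=0.2692 (wall)
  → r_3 = 0.2692

ranges = [2.4950, 0.3002, 0.2692]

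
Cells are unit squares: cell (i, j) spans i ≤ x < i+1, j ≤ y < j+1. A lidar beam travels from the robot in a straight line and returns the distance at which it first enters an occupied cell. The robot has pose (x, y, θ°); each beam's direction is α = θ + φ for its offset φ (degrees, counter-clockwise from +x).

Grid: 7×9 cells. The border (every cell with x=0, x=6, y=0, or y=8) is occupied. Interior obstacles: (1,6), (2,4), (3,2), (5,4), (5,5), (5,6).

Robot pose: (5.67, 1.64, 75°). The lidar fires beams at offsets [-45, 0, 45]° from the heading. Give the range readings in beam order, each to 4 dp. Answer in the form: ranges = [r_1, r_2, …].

beam 1: φ=-45°, α=30°
  cosα=0.8660 sinα=0.5000 | (5,1) | tMaxX 0.3811 tMaxY 0.7200 | tΔX 1.1547 tΔY 2.0000
    t=0.3811 [x] (6,1) — stop
  → r_1 = 0.3811
beam 2: φ=0°, α=75°
  cosα=0.2588 sinα=0.9659 | (5,1) | tMaxX 1.2750 tMaxY 0.3727 | tΔX 3.8637 tΔY 1.0353
    t=0.3727 [y] (5,2)
    t=1.2750 [x] (6,2) — stop
  → r_2 = 1.2750
beam 3: φ=45°, α=120°
  cosα=-0.5000 sinα=0.8660 | (5,1) | tMaxX 1.3400 tMaxY 0.4157 | tΔX 2.0000 tΔY 1.1547
    t=0.4157 [y] (5,2)
    t=1.3400 [x] (4,2)
    t=1.5704 [y] (4,3)
    t=2.7251 [y] (4,4)
    t=3.3400 [x] (3,4)
    t=3.8798 [y] (3,5)
    t=5.0345 [y] (3,6)
    t=5.3400 [x] (2,6)
    t=6.1892 [y] (2,7)
    t=7.3400 [x] (1,7)
    t=7.3439 [y] (1,8) — stop
  → r_3 = 7.3439

ranges = [0.3811, 1.2750, 7.3439]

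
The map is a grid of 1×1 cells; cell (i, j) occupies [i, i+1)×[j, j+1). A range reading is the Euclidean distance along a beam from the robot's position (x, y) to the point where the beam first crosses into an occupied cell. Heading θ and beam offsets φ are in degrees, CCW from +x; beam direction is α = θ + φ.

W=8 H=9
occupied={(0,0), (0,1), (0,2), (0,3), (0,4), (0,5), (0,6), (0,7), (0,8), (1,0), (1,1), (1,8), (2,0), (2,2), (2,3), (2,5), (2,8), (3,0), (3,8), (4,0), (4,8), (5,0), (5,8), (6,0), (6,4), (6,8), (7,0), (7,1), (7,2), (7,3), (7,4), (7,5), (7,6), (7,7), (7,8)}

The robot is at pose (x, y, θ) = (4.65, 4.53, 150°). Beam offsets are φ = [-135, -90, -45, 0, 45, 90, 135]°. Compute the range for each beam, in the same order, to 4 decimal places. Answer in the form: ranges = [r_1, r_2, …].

beam 1: φ=-135°, α=15°
  dir = (cos 15°, sin 15°) = (0.9659, 0.2588); from cell (4,4)
  next x-line at t=0.3623, next y-line at t=1.8159; Δt_x=1.0353, Δt_y=3.8637
    x: enter (5,4) at t=0.3623
    x: enter (6,4) at t=1.3976 ← occupied
  → r_1 = 1.3976
beam 2: φ=-90°, α=60°
  dir = (cos 60°, sin 60°) = (0.5000, 0.8660); from cell (4,4)
  next x-line at t=0.7000, next y-line at t=0.5427; Δt_x=2.0000, Δt_y=1.1547
    y: enter (4,5) at t=0.5427
    x: enter (5,5) at t=0.7000
    y: enter (5,6) at t=1.6974
    x: enter (6,6) at t=2.7000
    y: enter (6,7) at t=2.8521
    y: enter (6,8) at t=4.0068 ← occupied
  → r_2 = 4.0068
beam 3: φ=-45°, α=105°
  dir = (cos 105°, sin 105°) = (-0.2588, 0.9659); from cell (4,4)
  next x-line at t=2.5114, next y-line at t=0.4866; Δt_x=3.8637, Δt_y=1.0353
    y: enter (4,5) at t=0.4866
    y: enter (4,6) at t=1.5219
    x: enter (3,6) at t=2.5114
    y: enter (3,7) at t=2.5571
    y: enter (3,8) at t=3.5924 ← occupied
  → r_3 = 3.5924
beam 4: φ=0°, α=150°
  dir = (cos 150°, sin 150°) = (-0.8660, 0.5000); from cell (4,4)
  next x-line at t=0.7506, next y-line at t=0.9400; Δt_x=1.1547, Δt_y=2.0000
    x: enter (3,4) at t=0.7506
    y: enter (3,5) at t=0.9400
    x: enter (2,5) at t=1.9053 ← occupied
  → r_4 = 1.9053
beam 5: φ=45°, α=195°
  dir = (cos 195°, sin 195°) = (-0.9659, -0.2588); from cell (4,4)
  next x-line at t=0.6729, next y-line at t=2.0478; Δt_x=1.0353, Δt_y=3.8637
    x: enter (3,4) at t=0.6729
    x: enter (2,4) at t=1.7082
    y: enter (2,3) at t=2.0478 ← occupied
  → r_5 = 2.0478
beam 6: φ=90°, α=240°
  dir = (cos 240°, sin 240°) = (-0.5000, -0.8660); from cell (4,4)
  next x-line at t=1.3000, next y-line at t=0.6120; Δt_x=2.0000, Δt_y=1.1547
    y: enter (4,3) at t=0.6120
    x: enter (3,3) at t=1.3000
    y: enter (3,2) at t=1.7667
    y: enter (3,1) at t=2.9214
    x: enter (2,1) at t=3.3000
    y: enter (2,0) at t=4.0761 ← occupied
  → r_6 = 4.0761
beam 7: φ=135°, α=285°
  dir = (cos 285°, sin 285°) = (0.2588, -0.9659); from cell (4,4)
  next x-line at t=1.3523, next y-line at t=0.5487; Δt_x=3.8637, Δt_y=1.0353
    y: enter (4,3) at t=0.5487
    x: enter (5,3) at t=1.3523
    y: enter (5,2) at t=1.5840
    y: enter (5,1) at t=2.6192
    y: enter (5,0) at t=3.6545 ← occupied
  → r_7 = 3.6545

ranges = [1.3976, 4.0068, 3.5924, 1.9053, 2.0478, 4.0761, 3.6545]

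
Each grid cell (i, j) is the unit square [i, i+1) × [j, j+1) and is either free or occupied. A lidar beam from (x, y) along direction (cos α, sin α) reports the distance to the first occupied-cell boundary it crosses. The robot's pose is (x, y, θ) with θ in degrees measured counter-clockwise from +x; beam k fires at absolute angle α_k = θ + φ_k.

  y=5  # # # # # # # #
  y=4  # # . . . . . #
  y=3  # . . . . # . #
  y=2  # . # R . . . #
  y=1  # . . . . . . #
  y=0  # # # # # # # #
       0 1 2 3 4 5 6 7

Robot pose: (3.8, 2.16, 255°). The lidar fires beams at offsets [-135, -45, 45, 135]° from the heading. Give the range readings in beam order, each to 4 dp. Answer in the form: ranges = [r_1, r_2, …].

beam 1: φ=-135°, α=120°
  cosα=-0.5000 sinα=0.8660 | (3,2) | tMaxX 1.6000 tMaxY 0.9699 | tΔX 2.0000 tΔY 1.1547
    t=0.9699 [y] (3,3)
    t=1.6000 [x] (2,3)
    t=2.1246 [y] (2,4)
    t=3.2793 [y] (2,5) — stop
  → r_1 = 3.2793
beam 2: φ=-45°, α=210°
  cosα=-0.8660 sinα=-0.5000 | (3,2) | tMaxX 0.9238 tMaxY 0.3200 | tΔX 1.1547 tΔY 2.0000
    t=0.3200 [y] (3,1)
    t=0.9238 [x] (2,1)
    t=2.0785 [x] (1,1)
    t=2.3200 [y] (1,0) — stop
  → r_2 = 2.3200
beam 3: φ=45°, α=300°
  cosα=0.5000 sinα=-0.8660 | (3,2) | tMaxX 0.4000 tMaxY 0.1848 | tΔX 2.0000 tΔY 1.1547
    t=0.1848 [y] (3,1)
    t=0.4000 [x] (4,1)
    t=1.3395 [y] (4,0) — stop
  → r_3 = 1.3395
beam 4: φ=135°, α=30°
  cosα=0.8660 sinα=0.5000 | (3,2) | tMaxX 0.2309 tMaxY 1.6800 | tΔX 1.1547 tΔY 2.0000
    t=0.2309 [x] (4,2)
    t=1.3856 [x] (5,2)
    t=1.6800 [y] (5,3) — stop
  → r_4 = 1.6800

ranges = [3.2793, 2.3200, 1.3395, 1.6800]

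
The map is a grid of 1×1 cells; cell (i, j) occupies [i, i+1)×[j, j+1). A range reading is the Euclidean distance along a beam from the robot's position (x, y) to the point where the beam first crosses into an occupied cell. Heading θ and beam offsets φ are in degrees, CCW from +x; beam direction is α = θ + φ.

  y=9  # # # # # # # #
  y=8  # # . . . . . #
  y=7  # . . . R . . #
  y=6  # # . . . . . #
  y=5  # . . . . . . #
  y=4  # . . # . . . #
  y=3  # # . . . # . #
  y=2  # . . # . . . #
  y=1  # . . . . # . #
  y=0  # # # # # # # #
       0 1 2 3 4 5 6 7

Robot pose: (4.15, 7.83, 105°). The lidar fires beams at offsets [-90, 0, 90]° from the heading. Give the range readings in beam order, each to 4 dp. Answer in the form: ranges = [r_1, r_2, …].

ranges = [2.9505, 1.2113, 3.2069]

beam 1: φ=-90°, α=15°
  d=(0.9659,0.2588)  start (4,7)  tX=0.8800 tY=0.6568  stride 1/|dx|=1.0353 1/|dy|=3.8637
    cross y-line → (4,8), t=0.6568
    cross x-line → (5,8), t=0.8800
    cross x-line → (6,8), t=1.9153
    cross x-line → (7,8), t=2.9505 (wall)
  → r_1 = 2.9505
beam 2: φ=0°, α=105°
  d=(-0.2588,0.9659)  start (4,7)  tX=0.5796 tY=0.1760  stride 1/|dx|=3.8637 1/|dy|=1.0353
    cross y-line → (4,8), t=0.1760
    cross x-line → (3,8), t=0.5796
    cross y-line → (3,9), t=1.2113 (wall)
  → r_2 = 1.2113
beam 3: φ=90°, α=195°
  d=(-0.9659,-0.2588)  start (4,7)  tX=0.1553 tY=3.2069  stride 1/|dx|=1.0353 1/|dy|=3.8637
    cross x-line → (3,7), t=0.1553
    cross x-line → (2,7), t=1.1906
    cross x-line → (1,7), t=2.2258
    cross y-line → (1,6), t=3.2069 (wall)
  → r_3 = 3.2069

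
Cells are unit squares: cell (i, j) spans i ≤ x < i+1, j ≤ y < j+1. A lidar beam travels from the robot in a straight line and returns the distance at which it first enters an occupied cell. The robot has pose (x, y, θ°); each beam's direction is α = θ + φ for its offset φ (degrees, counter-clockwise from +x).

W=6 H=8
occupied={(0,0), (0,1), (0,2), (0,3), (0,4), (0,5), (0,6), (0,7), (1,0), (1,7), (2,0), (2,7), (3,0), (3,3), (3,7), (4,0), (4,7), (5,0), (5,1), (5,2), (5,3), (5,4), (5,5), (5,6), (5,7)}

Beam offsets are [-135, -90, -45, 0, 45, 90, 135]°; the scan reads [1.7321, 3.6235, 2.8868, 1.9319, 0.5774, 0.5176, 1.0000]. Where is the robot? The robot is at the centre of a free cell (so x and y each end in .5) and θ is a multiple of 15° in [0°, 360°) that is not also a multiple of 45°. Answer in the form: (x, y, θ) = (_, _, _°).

(x, y, θ) = (1.5, 4.5, 105°)

Enumerate (i+0.5, j+0.5, θ) over the 23 free cells and 16 admissible headings. For each, cast all 7 beams and compare to the given ranges.
  (4.5, 1.5, 75°): beam 1 = 0.5774 ≠ 1.7321 ✗
  (1.5, 2.5, 150°): beam 1 = 1.9319 ≠ 1.7321 ✗
  (4.5, 4.5, 240°): beam 1 = 2.5882 ≠ 1.7321 ✗
  (4.5, 5.5, 285°): beam 1 = 3.0000 ≠ 1.7321 ✗
  (4.5, 5.5, 330°): beam 1 = 3.6235 ≠ 1.7321 ✗
  …
  (1.5, 4.5, 105°): r_1=1.7321, r_2=3.6235, r_3=2.8868, r_4=1.9319, r_5=0.5774, r_6=0.5176, r_7=1.0000 — all match ✓
No second candidate reproduces the full scan.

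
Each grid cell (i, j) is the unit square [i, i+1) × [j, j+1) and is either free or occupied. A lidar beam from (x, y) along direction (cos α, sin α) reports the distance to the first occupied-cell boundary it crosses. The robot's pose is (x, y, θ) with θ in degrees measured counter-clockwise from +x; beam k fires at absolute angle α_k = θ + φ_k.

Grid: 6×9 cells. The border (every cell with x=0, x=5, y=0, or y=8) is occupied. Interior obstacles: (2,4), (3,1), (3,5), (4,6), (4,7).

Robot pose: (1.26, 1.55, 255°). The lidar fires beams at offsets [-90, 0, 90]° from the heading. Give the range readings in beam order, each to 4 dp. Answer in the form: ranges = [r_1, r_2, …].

ranges = [0.2692, 0.5694, 1.8014]

beam 1: φ=-90°, α=165°
  d=(-0.9659,0.2588)  start (1,1)  tX=0.2692 tY=1.7387  stride 1/|dx|=1.0353 1/|dy|=3.8637
    cross x-line → (0,1), t=0.2692 (wall)
  → r_1 = 0.2692
beam 2: φ=0°, α=255°
  d=(-0.2588,-0.9659)  start (1,1)  tX=1.0046 tY=0.5694  stride 1/|dx|=3.8637 1/|dy|=1.0353
    cross y-line → (1,0), t=0.5694 (wall)
  → r_2 = 0.5694
beam 3: φ=90°, α=345°
  d=(0.9659,-0.2588)  start (1,1)  tX=0.7661 tY=2.1250  stride 1/|dx|=1.0353 1/|dy|=3.8637
    cross x-line → (2,1), t=0.7661
    cross x-line → (3,1), t=1.8014 (wall)
  → r_3 = 1.8014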